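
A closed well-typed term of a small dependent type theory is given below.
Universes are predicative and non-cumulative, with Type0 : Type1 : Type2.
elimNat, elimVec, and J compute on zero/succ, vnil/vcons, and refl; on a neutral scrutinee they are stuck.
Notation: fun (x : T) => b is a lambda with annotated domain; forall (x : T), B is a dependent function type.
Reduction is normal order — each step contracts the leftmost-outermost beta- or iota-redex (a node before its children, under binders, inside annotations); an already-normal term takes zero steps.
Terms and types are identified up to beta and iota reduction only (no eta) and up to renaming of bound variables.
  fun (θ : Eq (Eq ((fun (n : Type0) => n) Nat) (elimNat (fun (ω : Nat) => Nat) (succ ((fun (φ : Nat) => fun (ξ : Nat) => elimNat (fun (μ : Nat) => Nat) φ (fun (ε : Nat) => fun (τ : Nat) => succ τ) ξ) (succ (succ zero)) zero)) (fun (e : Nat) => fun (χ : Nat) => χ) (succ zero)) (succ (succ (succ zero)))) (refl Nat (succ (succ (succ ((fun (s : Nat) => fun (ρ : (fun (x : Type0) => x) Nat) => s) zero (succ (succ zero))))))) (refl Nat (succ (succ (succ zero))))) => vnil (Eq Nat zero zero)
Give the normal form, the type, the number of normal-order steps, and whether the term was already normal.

normal form:
  fun (θ : Eq (Eq Nat (succ (succ (succ zero))) (succ (succ (succ zero)))) (refl Nat (succ (succ (succ zero)))) (refl Nat (succ (succ (succ zero))))) => vnil (Eq Nat zero zero)
type:
  forall (θ : Eq (Eq Nat (succ (succ (succ zero))) (succ (succ (succ zero)))) (refl Nat (succ (succ (succ zero)))) (refl Nat (succ (succ (succ zero))))), Vec (Eq Nat zero zero) zero
normal-order step count: 10
term was already normal: no
first redex: a beta-redex


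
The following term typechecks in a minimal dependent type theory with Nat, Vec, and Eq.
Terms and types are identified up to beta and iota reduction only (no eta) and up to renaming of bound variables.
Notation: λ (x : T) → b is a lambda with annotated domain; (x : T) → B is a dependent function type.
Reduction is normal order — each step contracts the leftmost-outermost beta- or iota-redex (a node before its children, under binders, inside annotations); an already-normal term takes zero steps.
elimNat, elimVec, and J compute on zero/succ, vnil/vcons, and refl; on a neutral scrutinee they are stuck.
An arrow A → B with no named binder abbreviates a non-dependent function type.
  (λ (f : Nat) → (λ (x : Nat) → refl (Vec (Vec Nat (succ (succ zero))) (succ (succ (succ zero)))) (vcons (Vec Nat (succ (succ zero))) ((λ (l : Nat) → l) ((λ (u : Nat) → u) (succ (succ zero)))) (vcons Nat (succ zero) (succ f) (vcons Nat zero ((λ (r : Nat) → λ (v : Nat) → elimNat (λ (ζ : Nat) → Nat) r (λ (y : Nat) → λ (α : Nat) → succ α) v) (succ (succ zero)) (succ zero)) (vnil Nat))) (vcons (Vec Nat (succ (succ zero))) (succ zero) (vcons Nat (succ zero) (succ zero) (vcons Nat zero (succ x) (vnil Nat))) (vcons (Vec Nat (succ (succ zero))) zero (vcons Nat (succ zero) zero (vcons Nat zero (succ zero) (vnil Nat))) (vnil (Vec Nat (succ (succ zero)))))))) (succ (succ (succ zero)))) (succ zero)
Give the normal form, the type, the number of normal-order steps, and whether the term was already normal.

resulting normal form:
  refl (Vec (Vec Nat (succ (succ zero))) (succ (succ (succ zero)))) (vcons (Vec Nat (succ (succ zero))) (succ (succ zero)) (vcons Nat (succ zero) (succ (succ zero)) (vcons Nat zero (succ (succ (succ zero))) (vnil Nat))) (vcons (Vec Nat (succ (succ zero))) (succ zero) (vcons Nat (succ zero) (succ zero) (vcons Nat zero (succ (succ (succ (succ zero)))) (vnil Nat))) (vcons (Vec Nat (succ (succ zero))) zero (vcons Nat (succ zero) zero (vcons Nat zero (succ zero) (vnil Nat))) (vnil (Vec Nat (succ (succ zero)))))))
type:
  Eq (Vec (Vec Nat (succ (succ zero))) (succ (succ (succ zero)))) (vcons (Vec Nat (succ (succ zero))) (succ (succ zero)) (vcons Nat (succ zero) (succ (succ zero)) (vcons Nat zero (succ (succ (succ zero))) (vnil Nat))) (vcons (Vec Nat (succ (succ zero))) (succ zero) (vcons Nat (succ zero) (succ zero) (vcons Nat zero (succ (succ (succ (succ zero)))) (vnil Nat))) (vcons (Vec Nat (succ (succ zero))) zero (vcons Nat (succ zero) zero (vcons Nat zero (succ zero) (vnil Nat))) (vnil (Vec Nat (succ (succ zero))))))) (vcons (Vec Nat (succ (succ zero))) (succ (succ zero)) (vcons Nat (succ zero) (succ (succ zero)) (vcons Nat zero (succ (succ (succ zero))) (vnil Nat))) (vcons (Vec Nat (succ (succ zero))) (succ zero) (vcons Nat (succ zero) (succ zero) (vcons Nat zero (succ (succ (succ (succ zero)))) (vnil Nat))) (vcons (Vec Nat (succ (succ zero))) zero (vcons Nat (succ zero) zero (vcons Nat zero (succ zero) (vnil Nat))) (vnil (Vec Nat (succ (succ zero)))))))
steps to reach normal form (normal order): 10
term was already normal: no
first contracted redex: a beta-redex


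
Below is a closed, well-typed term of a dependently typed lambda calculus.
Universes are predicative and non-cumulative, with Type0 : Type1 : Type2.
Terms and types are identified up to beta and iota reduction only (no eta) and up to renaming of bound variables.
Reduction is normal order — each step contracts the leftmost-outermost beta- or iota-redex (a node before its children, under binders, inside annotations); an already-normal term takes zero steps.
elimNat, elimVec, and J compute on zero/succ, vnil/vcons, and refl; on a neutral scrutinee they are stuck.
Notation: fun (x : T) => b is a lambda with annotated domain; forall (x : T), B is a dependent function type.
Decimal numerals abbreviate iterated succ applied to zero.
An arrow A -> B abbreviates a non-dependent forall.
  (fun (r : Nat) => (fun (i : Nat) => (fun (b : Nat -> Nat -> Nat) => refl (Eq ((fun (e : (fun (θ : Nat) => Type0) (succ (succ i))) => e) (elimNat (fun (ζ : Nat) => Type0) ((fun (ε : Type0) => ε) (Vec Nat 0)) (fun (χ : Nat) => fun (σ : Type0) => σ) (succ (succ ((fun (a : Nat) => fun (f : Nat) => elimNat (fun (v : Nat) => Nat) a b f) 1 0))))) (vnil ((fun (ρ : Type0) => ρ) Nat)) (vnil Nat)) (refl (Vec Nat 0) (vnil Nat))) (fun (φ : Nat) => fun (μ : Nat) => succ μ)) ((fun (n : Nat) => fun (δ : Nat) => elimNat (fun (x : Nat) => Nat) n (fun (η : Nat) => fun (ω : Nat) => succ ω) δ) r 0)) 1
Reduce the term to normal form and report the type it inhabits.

reduced normal form:
  refl (Eq (Vec Nat 0) (vnil Nat) (vnil Nat)) (refl (Vec Nat 0) (vnil Nat))
type:
  Eq (Eq (Vec Nat 0) (vnil Nat) (vnil Nat)) (refl (Vec Nat 0) (vnil Nat)) (refl (Vec Nat 0) (vnil Nat))


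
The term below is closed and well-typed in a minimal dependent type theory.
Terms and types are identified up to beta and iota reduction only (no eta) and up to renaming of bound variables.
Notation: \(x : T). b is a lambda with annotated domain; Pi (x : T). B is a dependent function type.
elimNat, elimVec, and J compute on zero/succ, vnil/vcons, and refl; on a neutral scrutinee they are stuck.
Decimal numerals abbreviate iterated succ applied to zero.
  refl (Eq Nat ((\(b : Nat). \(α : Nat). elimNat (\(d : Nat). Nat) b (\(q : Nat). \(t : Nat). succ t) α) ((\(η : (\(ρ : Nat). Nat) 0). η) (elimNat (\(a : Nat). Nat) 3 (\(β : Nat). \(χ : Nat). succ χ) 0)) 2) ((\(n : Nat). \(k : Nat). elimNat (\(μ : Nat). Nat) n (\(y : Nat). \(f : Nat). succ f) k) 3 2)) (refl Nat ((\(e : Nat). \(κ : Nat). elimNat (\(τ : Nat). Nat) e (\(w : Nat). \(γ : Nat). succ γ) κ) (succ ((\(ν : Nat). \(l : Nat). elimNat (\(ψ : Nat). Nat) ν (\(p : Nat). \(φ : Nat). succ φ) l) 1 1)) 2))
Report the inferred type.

inferred type:
  Eq (Eq Nat 5 5) (refl Nat 5) (refl Nat 5)


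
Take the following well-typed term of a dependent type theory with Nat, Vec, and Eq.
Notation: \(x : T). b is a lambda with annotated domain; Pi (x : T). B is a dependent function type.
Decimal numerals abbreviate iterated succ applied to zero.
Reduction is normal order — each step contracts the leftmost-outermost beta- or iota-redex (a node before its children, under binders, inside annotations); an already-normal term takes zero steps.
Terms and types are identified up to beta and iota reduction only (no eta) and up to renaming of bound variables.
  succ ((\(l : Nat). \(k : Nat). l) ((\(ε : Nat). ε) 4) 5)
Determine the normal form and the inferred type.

normal form:
  5
type:
  Nat
observation: the leftmost-outermost redex is a beta-redex, and normalization takes 3 steps.


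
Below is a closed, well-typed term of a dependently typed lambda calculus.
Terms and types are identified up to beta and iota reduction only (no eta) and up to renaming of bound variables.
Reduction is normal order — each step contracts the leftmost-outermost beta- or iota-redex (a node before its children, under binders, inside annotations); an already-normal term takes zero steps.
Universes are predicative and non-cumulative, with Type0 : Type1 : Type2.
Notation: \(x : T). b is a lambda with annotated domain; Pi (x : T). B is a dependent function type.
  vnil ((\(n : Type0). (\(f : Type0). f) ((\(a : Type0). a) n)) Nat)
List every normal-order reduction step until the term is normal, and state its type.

normal-order reduction sequence:
  vnil ((\(n : Type0). (\(f : Type0). f) ((\(a : Type0). a) n)) Nat)
  ~> vnil ((\(n : Type0). n) ((\(f : Type0). f) Nat))
  ~> vnil ((\(n : Type0). n) Nat)
  ~> vnil Nat
the term's type:
  Vec Nat zero


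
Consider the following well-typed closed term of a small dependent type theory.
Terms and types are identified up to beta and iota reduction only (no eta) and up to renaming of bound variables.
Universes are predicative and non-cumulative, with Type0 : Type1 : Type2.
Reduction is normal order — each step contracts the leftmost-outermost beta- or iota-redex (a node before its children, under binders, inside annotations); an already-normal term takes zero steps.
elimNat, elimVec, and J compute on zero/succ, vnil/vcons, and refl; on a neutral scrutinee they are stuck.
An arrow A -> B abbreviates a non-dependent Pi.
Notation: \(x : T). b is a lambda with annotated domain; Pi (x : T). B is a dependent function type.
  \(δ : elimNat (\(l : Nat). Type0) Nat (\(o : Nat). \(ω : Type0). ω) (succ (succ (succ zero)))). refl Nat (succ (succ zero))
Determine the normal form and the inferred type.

reduced normal form:
  \(δ : Nat). refl Nat (succ (succ zero))
type:
  Nat -> Eq Nat (succ (succ zero)) (succ (succ zero))
observation: 10 normal-order steps normalize the term, beginning with an elimNat iota-redex.


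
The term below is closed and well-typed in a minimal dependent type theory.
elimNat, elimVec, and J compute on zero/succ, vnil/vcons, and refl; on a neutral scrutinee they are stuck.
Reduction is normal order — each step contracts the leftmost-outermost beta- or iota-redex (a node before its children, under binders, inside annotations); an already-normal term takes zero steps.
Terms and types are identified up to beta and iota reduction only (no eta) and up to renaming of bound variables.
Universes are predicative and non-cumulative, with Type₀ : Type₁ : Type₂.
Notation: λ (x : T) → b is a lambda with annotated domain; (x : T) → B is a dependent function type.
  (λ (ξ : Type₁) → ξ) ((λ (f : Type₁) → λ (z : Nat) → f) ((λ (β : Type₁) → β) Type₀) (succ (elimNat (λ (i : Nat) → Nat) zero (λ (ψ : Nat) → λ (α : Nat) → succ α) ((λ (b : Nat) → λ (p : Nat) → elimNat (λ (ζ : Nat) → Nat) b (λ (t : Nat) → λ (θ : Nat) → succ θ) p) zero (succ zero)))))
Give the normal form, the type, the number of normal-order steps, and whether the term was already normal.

normal form:
  Type₀
type:
  Type₁
reduction steps (normal order): 4
started in normal form: no
first contracted redex: a beta-redex


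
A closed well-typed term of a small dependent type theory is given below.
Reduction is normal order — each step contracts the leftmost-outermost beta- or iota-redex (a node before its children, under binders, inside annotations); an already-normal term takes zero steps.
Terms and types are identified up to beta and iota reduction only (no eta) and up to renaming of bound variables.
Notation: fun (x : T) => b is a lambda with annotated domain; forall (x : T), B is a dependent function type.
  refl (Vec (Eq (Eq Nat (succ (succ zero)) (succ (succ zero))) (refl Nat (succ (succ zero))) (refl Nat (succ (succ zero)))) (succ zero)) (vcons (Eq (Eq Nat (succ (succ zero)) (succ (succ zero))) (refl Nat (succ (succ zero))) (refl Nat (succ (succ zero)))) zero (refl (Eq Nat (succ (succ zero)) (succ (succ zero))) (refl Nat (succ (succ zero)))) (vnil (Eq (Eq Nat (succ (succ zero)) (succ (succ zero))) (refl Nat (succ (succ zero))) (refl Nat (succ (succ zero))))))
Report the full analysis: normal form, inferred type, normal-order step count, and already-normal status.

reduced normal form:
  refl (Vec (Eq (Eq Nat (succ (succ zero)) (succ (succ zero))) (refl Nat (succ (succ zero))) (refl Nat (succ (succ zero)))) (succ zero)) (vcons (Eq (Eq Nat (succ (succ zero)) (succ (succ zero))) (refl Nat (succ (succ zero))) (refl Nat (succ (succ zero)))) zero (refl (Eq Nat (succ (succ zero)) (succ (succ zero))) (refl Nat (succ (succ zero)))) (vnil (Eq (Eq Nat (succ (succ zero)) (succ (succ zero))) (refl Nat (succ (succ zero))) (refl Nat (succ (succ zero))))))
type:
  Eq (Vec (Eq (Eq Nat (succ (succ zero)) (succ (succ zero))) (refl Nat (succ (succ zero))) (refl Nat (succ (succ zero)))) (succ zero)) (vcons (Eq (Eq Nat (succ (succ zero)) (succ (succ zero))) (refl Nat (succ (succ zero))) (refl Nat (succ (succ zero)))) zero (refl (Eq Nat (succ (succ zero)) (succ (succ zero))) (refl Nat (succ (succ zero)))) (vnil (Eq (Eq Nat (succ (succ zero)) (succ (succ zero))) (refl Nat (succ (succ zero))) (refl Nat (succ (succ zero)))))) (vcons (Eq (Eq Nat (succ (succ zero)) (succ (succ zero))) (refl Nat (succ (succ zero))) (refl Nat (succ (succ zero)))) zero (refl (Eq Nat (succ (succ zero)) (succ (succ zero))) (refl Nat (succ (succ zero)))) (vnil (Eq (Eq Nat (succ (succ zero)) (succ (succ zero))) (refl Nat (succ (succ zero))) (refl Nat (succ (succ zero))))))
steps to reach normal form (normal order): 0
already normal: yes


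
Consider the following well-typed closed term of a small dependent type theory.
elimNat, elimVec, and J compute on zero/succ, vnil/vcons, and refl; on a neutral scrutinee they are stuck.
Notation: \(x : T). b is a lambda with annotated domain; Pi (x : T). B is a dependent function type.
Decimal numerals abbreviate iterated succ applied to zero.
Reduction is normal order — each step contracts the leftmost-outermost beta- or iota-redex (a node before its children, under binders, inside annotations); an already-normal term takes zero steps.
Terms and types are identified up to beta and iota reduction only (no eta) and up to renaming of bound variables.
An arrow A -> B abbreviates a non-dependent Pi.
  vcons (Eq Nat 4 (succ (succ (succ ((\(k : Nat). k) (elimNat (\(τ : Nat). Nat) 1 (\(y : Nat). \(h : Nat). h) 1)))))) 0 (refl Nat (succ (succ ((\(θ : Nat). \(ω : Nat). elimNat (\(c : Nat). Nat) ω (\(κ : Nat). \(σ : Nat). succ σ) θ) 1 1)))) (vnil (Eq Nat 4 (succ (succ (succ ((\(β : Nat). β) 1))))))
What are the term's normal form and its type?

normal form:
  vcons (Eq Nat 4 4) 0 (refl Nat 4) (vnil (Eq Nat 4 4))
the term's type:
  Vec (Eq Nat 4 4) 1
observation: 12 normal-order steps separate the term from its normal form.


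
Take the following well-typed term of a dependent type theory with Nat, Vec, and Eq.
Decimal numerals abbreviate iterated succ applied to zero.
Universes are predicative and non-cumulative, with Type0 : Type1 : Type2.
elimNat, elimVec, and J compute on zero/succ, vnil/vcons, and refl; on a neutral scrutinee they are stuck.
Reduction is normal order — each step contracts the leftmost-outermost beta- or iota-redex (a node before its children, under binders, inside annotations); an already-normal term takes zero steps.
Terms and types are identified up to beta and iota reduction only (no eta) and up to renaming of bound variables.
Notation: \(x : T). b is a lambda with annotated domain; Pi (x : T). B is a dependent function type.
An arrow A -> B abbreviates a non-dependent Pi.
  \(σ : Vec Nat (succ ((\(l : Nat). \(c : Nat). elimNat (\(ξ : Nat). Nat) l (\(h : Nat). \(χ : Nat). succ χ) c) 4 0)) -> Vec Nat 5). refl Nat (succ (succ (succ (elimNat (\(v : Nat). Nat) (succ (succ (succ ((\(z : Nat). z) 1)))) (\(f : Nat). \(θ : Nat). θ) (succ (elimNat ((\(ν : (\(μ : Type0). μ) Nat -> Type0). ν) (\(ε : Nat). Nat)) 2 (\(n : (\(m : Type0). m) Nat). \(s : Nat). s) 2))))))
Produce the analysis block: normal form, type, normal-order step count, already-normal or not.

reduced normal form:
  \(σ : Vec Nat 5 -> Vec Nat 5). refl Nat 7
type:
  (Vec Nat 5 -> Vec Nat 5) -> Eq Nat 7 7
steps to reach normal form (normal order): 21
term was already normal: no
first redex: a beta-redex


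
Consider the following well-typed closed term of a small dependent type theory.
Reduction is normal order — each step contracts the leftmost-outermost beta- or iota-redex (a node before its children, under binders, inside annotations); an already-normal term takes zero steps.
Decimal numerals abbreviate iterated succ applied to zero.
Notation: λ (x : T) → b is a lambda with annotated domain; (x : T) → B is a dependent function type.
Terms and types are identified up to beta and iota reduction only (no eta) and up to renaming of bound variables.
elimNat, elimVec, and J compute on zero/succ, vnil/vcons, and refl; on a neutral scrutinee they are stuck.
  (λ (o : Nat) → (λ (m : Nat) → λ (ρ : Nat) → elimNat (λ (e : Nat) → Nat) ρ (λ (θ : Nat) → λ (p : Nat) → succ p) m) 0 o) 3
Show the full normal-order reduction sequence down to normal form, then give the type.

normal-order reduction:
  (λ (o : Nat) → (λ (m : Nat) → λ (ρ : Nat) → elimNat (λ (e : Nat) → Nat) ρ (λ (θ : Nat) → λ (p : Nat) → succ p) m) 0 o) 3
  ~> (λ (o : Nat) → λ (m : Nat) → elimNat (λ (ρ : Nat) → Nat) m (λ (e : Nat) → λ (θ : Nat) → succ θ) o) 0 3
  ~> (λ (o : Nat) → elimNat (λ (m : Nat) → Nat) o (λ (ρ : Nat) → λ (e : Nat) → succ e) 0) 3
  ~> elimNat (λ (o : Nat) → Nat) 3 (λ (m : Nat) → λ (ρ : Nat) → succ ρ) 0
  ~> 3
inferred type:
  Nat


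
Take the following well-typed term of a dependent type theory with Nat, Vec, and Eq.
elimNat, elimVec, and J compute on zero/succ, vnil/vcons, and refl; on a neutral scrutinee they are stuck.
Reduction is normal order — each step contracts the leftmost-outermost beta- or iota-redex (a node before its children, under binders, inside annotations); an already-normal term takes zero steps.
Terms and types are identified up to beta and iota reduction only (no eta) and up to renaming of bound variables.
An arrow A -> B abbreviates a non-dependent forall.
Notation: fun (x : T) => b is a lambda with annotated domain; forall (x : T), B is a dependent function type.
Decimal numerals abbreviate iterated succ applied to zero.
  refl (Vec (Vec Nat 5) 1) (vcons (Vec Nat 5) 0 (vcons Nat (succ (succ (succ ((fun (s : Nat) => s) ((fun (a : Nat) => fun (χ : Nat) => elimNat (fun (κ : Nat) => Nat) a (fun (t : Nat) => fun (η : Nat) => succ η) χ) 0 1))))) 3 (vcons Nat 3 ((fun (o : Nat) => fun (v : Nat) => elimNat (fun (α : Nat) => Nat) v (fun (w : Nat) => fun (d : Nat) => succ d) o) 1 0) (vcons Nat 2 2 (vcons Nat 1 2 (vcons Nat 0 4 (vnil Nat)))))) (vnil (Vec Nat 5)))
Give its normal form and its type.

resulting normal form:
  refl (Vec (Vec Nat 5) 1) (vcons (Vec Nat 5) 0 (vcons Nat 4 3 (vcons Nat 3 1 (vcons Nat 2 2 (vcons Nat 1 2 (vcons Nat 0 4 (vnil Nat)))))) (vnil (Vec Nat 5)))
inferred type:
  Eq (Vec (Vec Nat 5) 1) (vcons (Vec Nat 5) 0 (vcons Nat 4 3 (vcons Nat 3 1 (vcons Nat 2 2 (vcons Nat 1 2 (vcons Nat 0 4 (vnil Nat)))))) (vnil (Vec Nat 5))) (vcons (Vec Nat 5) 0 (vcons Nat 4 3 (vcons Nat 3 1 (vcons Nat 2 2 (vcons Nat 1 2 (vcons Nat 0 4 (vnil Nat)))))) (vnil (Vec Nat 5)))


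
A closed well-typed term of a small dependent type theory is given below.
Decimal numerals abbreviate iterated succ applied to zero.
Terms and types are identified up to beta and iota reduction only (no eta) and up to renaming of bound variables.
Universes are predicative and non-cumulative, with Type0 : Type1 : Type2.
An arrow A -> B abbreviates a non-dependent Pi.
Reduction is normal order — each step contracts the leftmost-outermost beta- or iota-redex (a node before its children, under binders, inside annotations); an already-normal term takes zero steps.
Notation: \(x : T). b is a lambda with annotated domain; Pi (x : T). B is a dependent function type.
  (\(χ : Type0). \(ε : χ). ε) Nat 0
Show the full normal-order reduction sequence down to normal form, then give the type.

reduction (normal order):
  (\(χ : Type0). \(ε : χ). ε) Nat 0
  ~> (\(χ : Nat). χ) 0
  ~> 0
type:
  Nat


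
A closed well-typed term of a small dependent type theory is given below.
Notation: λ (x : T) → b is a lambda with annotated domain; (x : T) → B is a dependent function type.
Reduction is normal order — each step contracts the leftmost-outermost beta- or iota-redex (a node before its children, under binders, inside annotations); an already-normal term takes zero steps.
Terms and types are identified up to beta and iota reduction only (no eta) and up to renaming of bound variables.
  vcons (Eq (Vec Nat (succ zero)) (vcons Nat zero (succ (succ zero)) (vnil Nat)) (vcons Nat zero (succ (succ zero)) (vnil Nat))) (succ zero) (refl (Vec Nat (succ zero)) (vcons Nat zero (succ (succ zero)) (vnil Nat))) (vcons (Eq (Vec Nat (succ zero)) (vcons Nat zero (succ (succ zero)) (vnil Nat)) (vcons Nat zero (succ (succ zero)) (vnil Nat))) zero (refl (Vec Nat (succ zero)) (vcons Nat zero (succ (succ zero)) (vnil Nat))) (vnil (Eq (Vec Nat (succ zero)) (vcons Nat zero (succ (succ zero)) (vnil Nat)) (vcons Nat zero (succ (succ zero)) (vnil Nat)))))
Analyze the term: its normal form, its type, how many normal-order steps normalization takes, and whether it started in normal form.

reduced normal form:
  vcons (Eq (Vec Nat (succ zero)) (vcons Nat zero (succ (succ zero)) (vnil Nat)) (vcons Nat zero (succ (succ zero)) (vnil Nat))) (succ zero) (refl (Vec Nat (succ zero)) (vcons Nat zero (succ (succ zero)) (vnil Nat))) (vcons (Eq (Vec Nat (succ zero)) (vcons Nat zero (succ (succ zero)) (vnil Nat)) (vcons Nat zero (succ (succ zero)) (vnil Nat))) zero (refl (Vec Nat (succ zero)) (vcons Nat zero (succ (succ zero)) (vnil Nat))) (vnil (Eq (Vec Nat (succ zero)) (vcons Nat zero (succ (succ zero)) (vnil Nat)) (vcons Nat zero (succ (succ zero)) (vnil Nat)))))
the term's type:
  Vec (Eq (Vec Nat (succ zero)) (vcons Nat zero (succ (succ zero)) (vnil Nat)) (vcons Nat zero (succ (succ zero)) (vnil Nat))) (succ (succ zero))
reduction steps (normal order): 0
already normal: yes


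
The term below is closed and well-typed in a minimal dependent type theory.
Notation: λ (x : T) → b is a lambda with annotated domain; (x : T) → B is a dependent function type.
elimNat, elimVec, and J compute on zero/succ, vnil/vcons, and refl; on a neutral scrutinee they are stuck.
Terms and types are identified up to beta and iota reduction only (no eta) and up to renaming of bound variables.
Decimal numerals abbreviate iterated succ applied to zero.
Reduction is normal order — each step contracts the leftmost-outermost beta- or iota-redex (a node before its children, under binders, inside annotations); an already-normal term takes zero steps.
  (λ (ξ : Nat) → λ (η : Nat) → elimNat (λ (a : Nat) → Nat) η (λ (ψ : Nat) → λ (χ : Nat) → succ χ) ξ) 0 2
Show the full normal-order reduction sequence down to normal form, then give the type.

reduction (normal order):
  (λ (ξ : Nat) → λ (η : Nat) → elimNat (λ (a : Nat) → Nat) η (λ (ψ : Nat) → λ (χ : Nat) → succ χ) ξ) 0 2
  ~> (λ (ξ : Nat) → elimNat (λ (η : Nat) → Nat) ξ (λ (a : Nat) → λ (ψ : Nat) → succ ψ) 0) 2
  ~> elimNat (λ (ξ : Nat) → Nat) 2 (λ (η : Nat) → λ (a : Nat) → succ a) 0
  ~> 2
inferred type:
  Nat


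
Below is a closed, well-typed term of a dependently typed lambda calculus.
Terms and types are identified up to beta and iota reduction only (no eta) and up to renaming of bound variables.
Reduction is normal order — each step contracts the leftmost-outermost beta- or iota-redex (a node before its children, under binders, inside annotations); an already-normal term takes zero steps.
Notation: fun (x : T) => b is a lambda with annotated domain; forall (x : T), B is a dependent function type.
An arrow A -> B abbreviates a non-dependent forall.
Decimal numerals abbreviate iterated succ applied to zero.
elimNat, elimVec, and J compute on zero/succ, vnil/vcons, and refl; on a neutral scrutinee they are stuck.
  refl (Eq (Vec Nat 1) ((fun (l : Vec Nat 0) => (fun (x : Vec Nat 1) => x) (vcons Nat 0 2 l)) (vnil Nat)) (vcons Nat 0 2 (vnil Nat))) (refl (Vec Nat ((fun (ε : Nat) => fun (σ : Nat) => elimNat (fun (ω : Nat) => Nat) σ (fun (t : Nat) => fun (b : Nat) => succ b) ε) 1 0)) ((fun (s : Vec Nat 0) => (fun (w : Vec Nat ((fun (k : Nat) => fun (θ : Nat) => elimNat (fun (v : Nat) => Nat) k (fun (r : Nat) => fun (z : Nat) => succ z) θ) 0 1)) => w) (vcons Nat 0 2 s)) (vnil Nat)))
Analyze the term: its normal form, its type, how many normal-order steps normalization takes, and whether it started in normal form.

reduced normal form:
  refl (Eq (Vec Nat 1) (vcons Nat 0 2 (vnil Nat)) (vcons Nat 0 2 (vnil Nat))) (refl (Vec Nat 1) (vcons Nat 0 2 (vnil Nat)))
type:
  Eq (Eq (Vec Nat 1) (vcons Nat 0 2 (vnil Nat)) (vcons Nat 0 2 (vnil Nat))) (refl (Vec Nat 1) (vcons Nat 0 2 (vnil Nat))) (refl (Vec Nat 1) (vcons Nat 0 2 (vnil Nat)))
reduction steps (normal order): 10
started in normal form: no
first contracted redex: a beta-redex


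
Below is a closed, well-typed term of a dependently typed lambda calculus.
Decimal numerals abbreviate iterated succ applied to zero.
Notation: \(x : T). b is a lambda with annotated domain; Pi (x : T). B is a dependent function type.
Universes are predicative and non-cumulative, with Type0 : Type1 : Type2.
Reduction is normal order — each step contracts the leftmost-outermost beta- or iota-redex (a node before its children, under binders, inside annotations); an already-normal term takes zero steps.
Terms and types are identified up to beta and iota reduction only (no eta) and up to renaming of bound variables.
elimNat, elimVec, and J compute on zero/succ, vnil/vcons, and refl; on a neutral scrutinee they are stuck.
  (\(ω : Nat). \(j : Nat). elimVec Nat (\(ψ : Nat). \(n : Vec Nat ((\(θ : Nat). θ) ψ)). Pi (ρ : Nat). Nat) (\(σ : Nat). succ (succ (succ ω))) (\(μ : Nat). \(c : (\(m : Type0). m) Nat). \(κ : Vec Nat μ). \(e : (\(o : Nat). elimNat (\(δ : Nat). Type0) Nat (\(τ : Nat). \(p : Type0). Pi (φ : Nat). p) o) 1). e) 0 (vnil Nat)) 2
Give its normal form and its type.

normal form:
  \(ω : Nat). \(j : Nat). 5
type:
  Pi (ω : Nat). Pi (j : Nat). Nat
observation: normalization takes exactly 2 steps under the normal-order strategy.


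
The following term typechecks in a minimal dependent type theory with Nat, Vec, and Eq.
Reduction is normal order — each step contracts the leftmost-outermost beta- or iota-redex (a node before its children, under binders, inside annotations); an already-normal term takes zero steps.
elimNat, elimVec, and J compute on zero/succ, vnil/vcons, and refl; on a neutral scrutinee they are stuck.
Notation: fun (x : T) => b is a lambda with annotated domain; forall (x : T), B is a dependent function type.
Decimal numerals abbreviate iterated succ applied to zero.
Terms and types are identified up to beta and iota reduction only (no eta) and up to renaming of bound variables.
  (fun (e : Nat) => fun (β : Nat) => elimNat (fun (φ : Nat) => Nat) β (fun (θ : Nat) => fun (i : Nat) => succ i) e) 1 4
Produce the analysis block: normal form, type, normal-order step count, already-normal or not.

reduced normal form:
  5
type:
  Nat
reduction steps (normal order): 6
term was already normal: no
first redex: a beta-redex


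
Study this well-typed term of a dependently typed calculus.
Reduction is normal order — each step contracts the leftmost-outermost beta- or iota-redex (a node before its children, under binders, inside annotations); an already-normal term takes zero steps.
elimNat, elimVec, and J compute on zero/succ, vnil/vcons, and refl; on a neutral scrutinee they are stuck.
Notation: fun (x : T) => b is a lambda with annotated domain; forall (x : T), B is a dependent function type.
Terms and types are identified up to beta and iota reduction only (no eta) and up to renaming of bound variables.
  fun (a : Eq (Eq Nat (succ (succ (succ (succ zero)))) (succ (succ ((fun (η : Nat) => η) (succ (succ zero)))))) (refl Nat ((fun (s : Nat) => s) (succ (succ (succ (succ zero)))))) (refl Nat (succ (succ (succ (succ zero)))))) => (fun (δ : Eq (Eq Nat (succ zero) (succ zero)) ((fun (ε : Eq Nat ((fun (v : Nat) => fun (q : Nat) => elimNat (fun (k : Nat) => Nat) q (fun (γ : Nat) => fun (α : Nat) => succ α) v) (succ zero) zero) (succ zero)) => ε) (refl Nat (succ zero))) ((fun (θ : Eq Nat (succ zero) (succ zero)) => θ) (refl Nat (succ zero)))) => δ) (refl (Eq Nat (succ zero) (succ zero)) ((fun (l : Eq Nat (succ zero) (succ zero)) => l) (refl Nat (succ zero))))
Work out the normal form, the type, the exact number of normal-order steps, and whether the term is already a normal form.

resulting normal form:
  fun (a : Eq (Eq Nat (succ (succ (succ (succ zero)))) (succ (succ (succ (succ zero))))) (refl Nat (succ (succ (succ (succ zero))))) (refl Nat (succ (succ (succ (succ zero)))))) => refl (Eq Nat (succ zero) (succ zero)) (refl Nat (succ zero))
inferred type:
  forall (a : Eq (Eq Nat (succ (succ (succ (succ zero)))) (succ (succ (succ (succ zero))))) (refl Nat (succ (succ (succ (succ zero))))) (refl Nat (succ (succ (succ (succ zero)))))), Eq (Eq Nat (succ zero) (succ zero)) (refl Nat (succ zero)) (refl Nat (succ zero))
normal-order step count: 4
started in normal form: no
first contracted redex: a beta-redex


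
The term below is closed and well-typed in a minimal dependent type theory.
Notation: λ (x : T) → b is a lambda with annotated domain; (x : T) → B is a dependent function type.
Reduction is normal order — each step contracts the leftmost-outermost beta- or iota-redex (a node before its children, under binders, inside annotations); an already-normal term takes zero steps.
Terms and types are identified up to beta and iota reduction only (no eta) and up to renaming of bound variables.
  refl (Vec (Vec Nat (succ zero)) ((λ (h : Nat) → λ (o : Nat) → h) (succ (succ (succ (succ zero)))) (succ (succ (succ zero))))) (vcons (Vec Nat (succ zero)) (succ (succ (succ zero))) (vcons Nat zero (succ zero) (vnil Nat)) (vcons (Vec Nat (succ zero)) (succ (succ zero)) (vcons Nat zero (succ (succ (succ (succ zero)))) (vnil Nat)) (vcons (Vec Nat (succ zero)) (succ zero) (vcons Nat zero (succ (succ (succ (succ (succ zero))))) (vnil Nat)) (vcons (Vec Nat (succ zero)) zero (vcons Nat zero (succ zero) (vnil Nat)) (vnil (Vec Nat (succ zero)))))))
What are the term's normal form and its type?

normal form:
  refl (Vec (Vec Nat (succ zero)) (succ (succ (succ (succ zero))))) (vcons (Vec Nat (succ zero)) (succ (succ (succ zero))) (vcons Nat zero (succ zero) (vnil Nat)) (vcons (Vec Nat (succ zero)) (succ (succ zero)) (vcons Nat zero (succ (succ (succ (succ zero)))) (vnil Nat)) (vcons (Vec Nat (succ zero)) (succ zero) (vcons Nat zero (succ (succ (succ (succ (succ zero))))) (vnil Nat)) (vcons (Vec Nat (succ zero)) zero (vcons Nat zero (succ zero) (vnil Nat)) (vnil (Vec Nat (succ zero)))))))
inferred type:
  Eq (Vec (Vec Nat (succ zero)) (succ (succ (succ (succ zero))))) (vcons (Vec Nat (succ zero)) (succ (succ (succ zero))) (vcons Nat zero (succ zero) (vnil Nat)) (vcons (Vec Nat (succ zero)) (succ (succ zero)) (vcons Nat zero (succ (succ (succ (succ zero)))) (vnil Nat)) (vcons (Vec Nat (succ zero)) (succ zero) (vcons Nat zero (succ (succ (succ (succ (succ zero))))) (vnil Nat)) (vcons (Vec Nat (succ zero)) zero (vcons Nat zero (succ zero) (vnil Nat)) (vnil (Vec Nat (succ zero))))))) (vcons (Vec Nat (succ zero)) (succ (succ (succ zero))) (vcons Nat zero (succ zero) (vnil Nat)) (vcons (Vec Nat (succ zero)) (succ (succ zero)) (vcons Nat zero (succ (succ (succ (succ zero)))) (vnil Nat)) (vcons (Vec Nat (succ zero)) (succ zero) (vcons Nat zero (succ (succ (succ (succ (succ zero))))) (vnil Nat)) (vcons (Vec Nat (succ zero)) zero (vcons Nat zero (succ zero) (vnil Nat)) (vnil (Vec Nat (succ zero)))))))
observation: reduction starts at a beta-redex, and 2 normal-order steps reach the normal form.


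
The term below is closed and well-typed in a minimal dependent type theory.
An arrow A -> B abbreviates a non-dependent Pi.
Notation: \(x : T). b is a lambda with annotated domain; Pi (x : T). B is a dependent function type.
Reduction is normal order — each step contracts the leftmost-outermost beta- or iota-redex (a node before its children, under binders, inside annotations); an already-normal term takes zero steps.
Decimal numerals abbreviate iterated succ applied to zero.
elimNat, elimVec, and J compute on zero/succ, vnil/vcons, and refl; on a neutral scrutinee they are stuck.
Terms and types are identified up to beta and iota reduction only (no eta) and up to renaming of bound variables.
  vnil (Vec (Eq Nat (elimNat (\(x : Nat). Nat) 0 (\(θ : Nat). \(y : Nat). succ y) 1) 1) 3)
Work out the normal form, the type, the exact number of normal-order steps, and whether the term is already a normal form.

normal form:
  vnil (Vec (Eq Nat 1 1) 3)
type:
  Vec (Vec (Eq Nat 1 1) 3) 0
steps to reach normal form (normal order): 4
started in normal form: no
first contracted redex: an elimNat iota-redex


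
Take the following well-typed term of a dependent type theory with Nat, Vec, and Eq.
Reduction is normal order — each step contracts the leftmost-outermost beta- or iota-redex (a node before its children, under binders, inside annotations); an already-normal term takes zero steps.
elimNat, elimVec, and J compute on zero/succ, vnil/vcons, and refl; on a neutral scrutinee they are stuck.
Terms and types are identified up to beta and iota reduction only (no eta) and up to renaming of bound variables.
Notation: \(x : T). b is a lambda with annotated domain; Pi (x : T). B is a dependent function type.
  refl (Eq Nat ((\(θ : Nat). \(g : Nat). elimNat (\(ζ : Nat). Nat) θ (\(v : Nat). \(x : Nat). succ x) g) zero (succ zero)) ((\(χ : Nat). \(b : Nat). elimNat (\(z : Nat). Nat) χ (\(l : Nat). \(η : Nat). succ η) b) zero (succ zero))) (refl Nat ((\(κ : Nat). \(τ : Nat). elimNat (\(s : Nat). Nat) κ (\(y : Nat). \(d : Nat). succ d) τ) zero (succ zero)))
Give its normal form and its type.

normal form:
  refl (Eq Nat (succ zero) (succ zero)) (refl Nat (succ zero))
the term's type:
  Eq (Eq Nat (succ zero) (succ zero)) (refl Nat (succ zero)) (refl Nat (succ zero))


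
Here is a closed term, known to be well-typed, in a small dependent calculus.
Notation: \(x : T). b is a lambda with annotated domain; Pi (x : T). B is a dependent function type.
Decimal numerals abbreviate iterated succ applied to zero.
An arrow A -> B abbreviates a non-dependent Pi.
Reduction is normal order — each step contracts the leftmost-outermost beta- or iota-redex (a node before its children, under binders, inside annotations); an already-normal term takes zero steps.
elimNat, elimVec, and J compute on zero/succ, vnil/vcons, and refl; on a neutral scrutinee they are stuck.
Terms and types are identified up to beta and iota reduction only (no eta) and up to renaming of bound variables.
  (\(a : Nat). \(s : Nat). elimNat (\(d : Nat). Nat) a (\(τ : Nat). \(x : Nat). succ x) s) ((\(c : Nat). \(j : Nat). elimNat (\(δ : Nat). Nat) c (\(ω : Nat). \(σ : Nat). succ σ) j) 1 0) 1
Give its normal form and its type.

reduced normal form:
  2
type:
  Nat


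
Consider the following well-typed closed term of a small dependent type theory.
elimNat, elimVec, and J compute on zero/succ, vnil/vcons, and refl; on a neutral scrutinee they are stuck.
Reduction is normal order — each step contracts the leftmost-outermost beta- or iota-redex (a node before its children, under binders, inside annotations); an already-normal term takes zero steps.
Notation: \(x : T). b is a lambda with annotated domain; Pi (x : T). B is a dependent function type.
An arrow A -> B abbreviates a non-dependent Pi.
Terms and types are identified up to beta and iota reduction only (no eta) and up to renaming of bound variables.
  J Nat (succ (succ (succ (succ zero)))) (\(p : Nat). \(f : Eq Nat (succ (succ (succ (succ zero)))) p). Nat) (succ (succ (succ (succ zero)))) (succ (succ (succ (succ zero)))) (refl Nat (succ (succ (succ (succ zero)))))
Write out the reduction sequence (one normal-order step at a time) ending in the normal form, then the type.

normal-order reduction sequence:
  J Nat (succ (succ (succ (succ zero)))) (\(p : Nat). \(f : Eq Nat (succ (succ (succ (succ zero)))) p). Nat) (succ (succ (succ (succ zero)))) (succ (succ (succ (succ zero)))) (refl Nat (succ (succ (succ (succ zero)))))
  ~> succ (succ (succ (succ zero)))
the term's type:
  Nat


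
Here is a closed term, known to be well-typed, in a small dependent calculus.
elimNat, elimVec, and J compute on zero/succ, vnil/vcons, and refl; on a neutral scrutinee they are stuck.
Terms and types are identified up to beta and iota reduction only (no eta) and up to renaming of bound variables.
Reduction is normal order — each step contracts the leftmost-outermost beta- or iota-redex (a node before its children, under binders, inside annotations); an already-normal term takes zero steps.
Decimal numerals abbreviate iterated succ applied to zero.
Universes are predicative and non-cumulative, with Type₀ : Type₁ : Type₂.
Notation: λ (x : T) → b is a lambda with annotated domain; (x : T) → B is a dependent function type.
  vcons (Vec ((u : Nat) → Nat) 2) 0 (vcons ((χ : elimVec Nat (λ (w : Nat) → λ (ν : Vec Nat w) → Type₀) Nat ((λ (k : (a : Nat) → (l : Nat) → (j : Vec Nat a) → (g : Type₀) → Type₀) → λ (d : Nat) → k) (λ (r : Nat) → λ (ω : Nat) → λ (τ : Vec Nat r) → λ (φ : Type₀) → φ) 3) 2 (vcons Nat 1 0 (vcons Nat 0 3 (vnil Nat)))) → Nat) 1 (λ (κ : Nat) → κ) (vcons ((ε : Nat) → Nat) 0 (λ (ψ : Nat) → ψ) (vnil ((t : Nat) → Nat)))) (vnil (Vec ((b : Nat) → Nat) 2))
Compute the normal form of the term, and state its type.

resulting normal form:
  vcons (Vec ((u : Nat) → Nat) 2) 0 (vcons ((χ : Nat) → Nat) 1 (λ (w : Nat) → w) (vcons ((ν : Nat) → Nat) 0 (λ (k : Nat) → k) (vnil ((a : Nat) → Nat)))) (vnil (Vec ((l : Nat) → Nat) 2))
the term's type:
  Vec (Vec ((u : Nat) → Nat) 2) 1
observation: 15 normal-order steps normalize the term, beginning with an elimVec iota-redex.


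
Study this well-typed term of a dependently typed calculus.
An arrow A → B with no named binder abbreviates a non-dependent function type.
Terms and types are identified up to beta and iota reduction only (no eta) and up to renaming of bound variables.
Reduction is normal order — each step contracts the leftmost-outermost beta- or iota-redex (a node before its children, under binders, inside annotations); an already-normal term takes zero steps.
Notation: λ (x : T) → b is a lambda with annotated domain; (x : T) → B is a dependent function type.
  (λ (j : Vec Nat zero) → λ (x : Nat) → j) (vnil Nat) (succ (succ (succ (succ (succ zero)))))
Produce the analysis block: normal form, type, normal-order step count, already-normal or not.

resulting normal form:
  vnil Nat
inferred type:
  Vec Nat zero
steps to reach normal form (normal order): 2
term was already normal: no
first redex: a beta-redex


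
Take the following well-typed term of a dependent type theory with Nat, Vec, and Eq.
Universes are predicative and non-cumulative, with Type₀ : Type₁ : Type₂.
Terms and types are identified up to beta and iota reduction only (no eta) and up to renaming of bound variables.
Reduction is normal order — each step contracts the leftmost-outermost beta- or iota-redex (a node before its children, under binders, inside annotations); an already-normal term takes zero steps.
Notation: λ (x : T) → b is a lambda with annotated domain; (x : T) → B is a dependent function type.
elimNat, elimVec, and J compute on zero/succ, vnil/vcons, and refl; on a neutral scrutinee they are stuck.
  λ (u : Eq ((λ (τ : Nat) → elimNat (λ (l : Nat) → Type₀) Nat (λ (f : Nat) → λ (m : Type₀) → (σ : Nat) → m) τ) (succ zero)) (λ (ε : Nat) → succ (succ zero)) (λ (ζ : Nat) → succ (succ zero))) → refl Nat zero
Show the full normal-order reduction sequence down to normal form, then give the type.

normal-order reduction sequence:
  λ (u : Eq ((λ (τ : Nat) → elimNat (λ (l : Nat) → Type₀) Nat (λ (f : Nat) → λ (m : Type₀) → (σ : Nat) → m) τ) (succ zero)) (λ (ε : Nat) → succ (succ zero)) (λ (ζ : Nat) → succ (succ zero))) → refl Nat zero
  ~> λ (u : Eq (elimNat (λ (τ : Nat) → Type₀) Nat (λ (l : Nat) → λ (f : Type₀) → (m : Nat) → f) (succ zero)) (λ (σ : Nat) → succ (succ zero)) (λ (ε : Nat) → succ (succ zero))) → refl Nat zero
  ~> λ (u : Eq ((λ (τ : Nat) → λ (l : Type₀) → (f : Nat) → l) zero (elimNat (λ (m : Nat) → Type₀) Nat (λ (σ : Nat) → λ (ε : Type₀) → (ζ : Nat) → ε) zero)) (λ (β : Nat) → succ (succ zero)) (λ (ρ : Nat) → succ (succ zero))) → refl Nat zero
  ~> λ (u : Eq ((λ (τ : Type₀) → (l : Nat) → τ) (elimNat (λ (f : Nat) → Type₀) Nat (λ (m : Nat) → λ (σ : Type₀) → (ε : Nat) → σ) zero)) (λ (ζ : Nat) → succ (succ zero)) (λ (β : Nat) → succ (succ zero))) → refl Nat zero
  ~> λ (u : Eq ((τ : Nat) → elimNat (λ (l : Nat) → Type₀) Nat (λ (f : Nat) → λ (m : Type₀) → (σ : Nat) → m) zero) (λ (ε : Nat) → succ (succ zero)) (λ (ζ : Nat) → succ (succ zero))) → refl Nat zero
  ~> λ (u : Eq ((τ : Nat) → Nat) (λ (l : Nat) → succ (succ zero)) (λ (f : Nat) → succ (succ zero))) → refl Nat zero
inferred type:
  (u : Eq ((τ : Nat) → Nat) (λ (l : Nat) → succ (succ zero)) (λ (f : Nat) → succ (succ zero))) → Eq Nat zero zero
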